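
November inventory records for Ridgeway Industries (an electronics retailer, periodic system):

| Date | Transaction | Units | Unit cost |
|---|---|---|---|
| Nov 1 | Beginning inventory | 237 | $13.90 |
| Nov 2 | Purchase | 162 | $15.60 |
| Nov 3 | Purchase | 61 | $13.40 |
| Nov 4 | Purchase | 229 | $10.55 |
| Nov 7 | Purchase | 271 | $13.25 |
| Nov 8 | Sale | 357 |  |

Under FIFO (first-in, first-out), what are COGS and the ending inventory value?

Nov 8, 357 sold [FIFO — oldest first]: 237 @ $13.90 + 120 @ $15.60 = $5,166.30
Ending inventory: 42 @ $15.60 + 61 @ $13.40 + 229 @ $10.55 + 271 @ $13.25 = $7,479.30

COGS = $5,166.30; ending inventory = $7,479.30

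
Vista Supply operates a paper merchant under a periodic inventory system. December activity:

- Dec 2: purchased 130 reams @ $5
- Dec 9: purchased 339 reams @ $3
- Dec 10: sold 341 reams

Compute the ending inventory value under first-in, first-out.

Dec 10, 341 sold [FIFO — oldest first]: 130 @ $5 + 211 @ $3 = $1,283
Ending inventory: 128 @ $3 = $384
Check: goods available $1,667 = COGS $1,283 + ending $384

Ending inventory = $384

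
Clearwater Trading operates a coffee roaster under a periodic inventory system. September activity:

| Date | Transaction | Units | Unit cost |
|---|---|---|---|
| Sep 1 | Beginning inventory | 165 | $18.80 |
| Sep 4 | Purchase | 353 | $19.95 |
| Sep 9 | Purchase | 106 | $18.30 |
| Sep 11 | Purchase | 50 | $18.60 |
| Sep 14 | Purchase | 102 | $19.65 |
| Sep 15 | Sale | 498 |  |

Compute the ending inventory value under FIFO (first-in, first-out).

Sep 15, 498 sold [FIFO — oldest first]: 165 @ $18.80 + 333 @ $19.95 = $9,745.35
Ending inventory: 20 @ $19.95 + 106 @ $18.30 + 50 @ $18.60 + 102 @ $19.65 = $5,273.10
Check: goods available $15,018.45 = COGS $9,745.35 + ending $5,273.10

Ending inventory = $5,273.10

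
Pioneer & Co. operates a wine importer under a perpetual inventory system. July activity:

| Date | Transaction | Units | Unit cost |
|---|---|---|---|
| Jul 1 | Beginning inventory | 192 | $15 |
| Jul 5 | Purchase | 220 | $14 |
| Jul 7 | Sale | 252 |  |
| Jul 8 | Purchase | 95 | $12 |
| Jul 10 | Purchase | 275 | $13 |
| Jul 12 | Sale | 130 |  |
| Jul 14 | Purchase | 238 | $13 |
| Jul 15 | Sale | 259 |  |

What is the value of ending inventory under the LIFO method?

Ending inventory = $5,152

Jul 7, 252 sold [LIFO — newest first]: 220 @ $14 + 32 @ $15 = $3,560
Jul 12, 130 sold [LIFO — newest first]: 130 @ $13 = $1,690
Jul 15, 259 sold [LIFO — newest first]: 238 @ $13 + 21 @ $13 = $3,367
Total COGS = $3,560 + $1,690 + $3,367 = $8,617
Ending inventory: 160 @ $15 + 95 @ $12 + 124 @ $13 = $5,152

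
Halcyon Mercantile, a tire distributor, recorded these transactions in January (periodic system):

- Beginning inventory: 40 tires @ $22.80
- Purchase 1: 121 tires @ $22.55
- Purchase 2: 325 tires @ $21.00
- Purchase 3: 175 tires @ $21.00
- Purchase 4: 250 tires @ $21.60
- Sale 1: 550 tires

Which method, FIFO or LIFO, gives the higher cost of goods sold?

FIFO COGS: 40 @ $22.80 + 121 @ $22.55 + 325 @ $21.00 + 64 @ $21.00 = $11,809.55
LIFO COGS: 250 @ $21.60 + 175 @ $21.00 + 125 @ $21.00 = $11,700.00

FIFO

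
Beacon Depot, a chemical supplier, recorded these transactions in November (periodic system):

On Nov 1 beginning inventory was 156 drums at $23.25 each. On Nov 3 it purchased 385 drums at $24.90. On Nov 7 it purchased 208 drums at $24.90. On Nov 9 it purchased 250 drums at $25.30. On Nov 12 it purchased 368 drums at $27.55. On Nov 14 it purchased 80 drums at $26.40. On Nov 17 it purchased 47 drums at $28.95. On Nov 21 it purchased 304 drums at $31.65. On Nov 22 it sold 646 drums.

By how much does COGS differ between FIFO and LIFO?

FIFO COGS: 156 @ $23.25 + 385 @ $24.90 + 105 @ $24.90 = $15,828.00
LIFO COGS: 304 @ $31.65 + 47 @ $28.95 + 80 @ $26.40 + 215 @ $27.55 = $19,017.50
Difference = |$15,828.00 − $19,017.50| = $3,189.50

$3,189.50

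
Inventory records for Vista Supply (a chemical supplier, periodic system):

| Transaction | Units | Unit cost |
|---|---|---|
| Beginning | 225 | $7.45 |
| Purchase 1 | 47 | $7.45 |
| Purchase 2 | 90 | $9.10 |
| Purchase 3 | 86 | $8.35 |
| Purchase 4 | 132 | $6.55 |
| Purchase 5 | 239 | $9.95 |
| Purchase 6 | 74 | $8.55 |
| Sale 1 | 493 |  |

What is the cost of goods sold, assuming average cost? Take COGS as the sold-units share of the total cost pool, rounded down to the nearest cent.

Sale 1, sell 493: 493/893 × $7,438.85 → $4,106.77
Ending inventory (cost pool remaining) = $3,332.08
Check: goods available $7,438.85 = COGS $4,106.77 + ending $3,332.08

COGS = $4,106.77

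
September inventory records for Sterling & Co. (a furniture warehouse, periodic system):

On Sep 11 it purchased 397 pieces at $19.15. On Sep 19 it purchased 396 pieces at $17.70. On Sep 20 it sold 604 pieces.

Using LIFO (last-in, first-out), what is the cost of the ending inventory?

Ending inventory = $3,619.35

Sep 20, 604 sold [LIFO — newest first]: 396 @ $17.70 + 208 @ $19.15 = $10,992.40
Ending inventory: 189 @ $19.15 = $3,619.35
Check: goods available $14,611.75 = COGS $10,992.40 + ending $3,619.35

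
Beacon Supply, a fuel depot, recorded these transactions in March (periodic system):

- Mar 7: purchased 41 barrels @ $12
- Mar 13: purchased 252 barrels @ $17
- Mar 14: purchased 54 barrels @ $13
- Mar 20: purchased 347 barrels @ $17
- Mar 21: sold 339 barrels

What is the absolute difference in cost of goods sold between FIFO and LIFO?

FIFO COGS: 41 @ $12 + 252 @ $17 + 46 @ $13 = $5,374
LIFO COGS: 339 @ $17 = $5,763
Difference = |$5,374 − $5,763| = $389

$389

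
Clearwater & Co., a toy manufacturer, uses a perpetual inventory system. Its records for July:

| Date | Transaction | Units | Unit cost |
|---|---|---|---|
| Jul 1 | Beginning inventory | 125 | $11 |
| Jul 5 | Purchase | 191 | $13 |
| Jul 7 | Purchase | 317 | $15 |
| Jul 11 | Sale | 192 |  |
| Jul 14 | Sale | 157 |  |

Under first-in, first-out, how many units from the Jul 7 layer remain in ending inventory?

284

Jul 11, 192 sold [FIFO — oldest first]: 125 @ $11 + 67 @ $13 = $2,246
Jul 14, 157 sold [FIFO — oldest first]: 124 @ $13 + 33 @ $15 = $2,107
Total COGS = $2,246 + $2,107 = $4,353
Ending inventory: 284 @ $15 = $4,260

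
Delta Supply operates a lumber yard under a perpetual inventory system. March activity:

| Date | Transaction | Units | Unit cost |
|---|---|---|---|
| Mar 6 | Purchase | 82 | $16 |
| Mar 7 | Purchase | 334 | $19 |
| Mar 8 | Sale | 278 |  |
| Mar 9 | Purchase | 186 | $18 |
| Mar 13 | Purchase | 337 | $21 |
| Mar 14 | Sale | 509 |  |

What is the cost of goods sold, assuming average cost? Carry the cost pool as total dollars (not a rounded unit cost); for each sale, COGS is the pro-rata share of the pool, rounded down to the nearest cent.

COGS = $15,101.54

After Mar 6: 82 on hand, pool $1,312.00 (≈ $16.0000 each)
After Mar 7: 416 on hand, pool $7,658.00 (≈ $18.4087 each)
Mar 8, sell 278: 278/416 × $7,658.00 → $5,117.60
After Mar 9: 324 on hand, pool $5,888.40 (≈ $18.1741 each)
After Mar 13: 661 on hand, pool $12,965.40 (≈ $19.6148 each)
Mar 14, sell 509: 509/661 × $12,965.40 → $9,983.94
Total COGS = $5,117.60 + $9,983.94 = $15,101.54
Ending inventory (cost pool remaining) = $2,981.46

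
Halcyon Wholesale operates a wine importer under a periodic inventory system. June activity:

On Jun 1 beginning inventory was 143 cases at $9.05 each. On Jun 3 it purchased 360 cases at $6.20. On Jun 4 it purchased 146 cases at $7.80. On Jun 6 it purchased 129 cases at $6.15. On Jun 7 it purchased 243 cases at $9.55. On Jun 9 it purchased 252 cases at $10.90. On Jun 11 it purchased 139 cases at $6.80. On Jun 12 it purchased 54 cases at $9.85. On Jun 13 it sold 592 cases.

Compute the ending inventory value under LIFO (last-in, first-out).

Jun 13, 592 sold [LIFO — newest first]: 54 @ $9.85 + 139 @ $6.80 + 252 @ $10.90 + 147 @ $9.55 = $5,627.75
Ending inventory: 143 @ $9.05 + 360 @ $6.20 + 146 @ $7.80 + 129 @ $6.15 + 96 @ $9.55 = $6,375.10

Ending inventory = $6,375.10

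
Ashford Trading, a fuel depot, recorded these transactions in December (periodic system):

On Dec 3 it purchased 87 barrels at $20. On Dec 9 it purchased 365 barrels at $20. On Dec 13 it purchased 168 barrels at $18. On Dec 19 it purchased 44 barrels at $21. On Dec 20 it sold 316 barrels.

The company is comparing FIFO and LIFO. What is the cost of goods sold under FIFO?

FIFO COGS: 87 @ $20 + 229 @ $20 = $6,320
LIFO COGS: 44 @ $21 + 168 @ $18 + 104 @ $20 = $6,028

COGS = $6,320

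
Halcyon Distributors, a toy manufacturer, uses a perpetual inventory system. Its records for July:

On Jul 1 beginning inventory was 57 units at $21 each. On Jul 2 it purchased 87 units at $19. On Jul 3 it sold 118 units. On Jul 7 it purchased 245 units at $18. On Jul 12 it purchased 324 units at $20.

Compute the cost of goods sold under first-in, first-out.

Jul 3, 118 sold [FIFO — oldest first]: 57 @ $21 + 61 @ $19 = $2,356
Ending inventory: 26 @ $19 + 245 @ $18 + 324 @ $20 = $11,384

COGS = $2,356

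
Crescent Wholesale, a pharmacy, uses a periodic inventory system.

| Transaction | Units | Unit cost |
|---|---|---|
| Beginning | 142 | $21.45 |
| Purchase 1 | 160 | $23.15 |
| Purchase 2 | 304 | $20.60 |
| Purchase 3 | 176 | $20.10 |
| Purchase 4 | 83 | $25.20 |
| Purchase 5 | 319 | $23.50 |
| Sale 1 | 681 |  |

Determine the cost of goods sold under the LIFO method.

Sale 1 (681) [LIFO — newest first]: 319 @ $23.50 + 83 @ $25.20 + 176 @ $20.10 + 103 @ $20.60 = $15,247.50
Ending inventory: 142 @ $21.45 + 160 @ $23.15 + 201 @ $20.60 = $10,890.50

COGS = $15,247.50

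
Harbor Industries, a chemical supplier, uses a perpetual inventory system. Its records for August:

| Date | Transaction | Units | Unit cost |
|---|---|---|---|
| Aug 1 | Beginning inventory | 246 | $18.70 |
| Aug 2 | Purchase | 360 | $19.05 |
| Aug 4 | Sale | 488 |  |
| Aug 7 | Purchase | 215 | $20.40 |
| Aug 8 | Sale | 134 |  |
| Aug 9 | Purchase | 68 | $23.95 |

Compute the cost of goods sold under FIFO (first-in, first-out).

Aug 4, 488 sold [FIFO — oldest first]: 246 @ $18.70 + 242 @ $19.05 = $9,210.30
Aug 8, 134 sold [FIFO — oldest first]: 118 @ $19.05 + 16 @ $20.40 = $2,574.30
Total COGS = $9,210.30 + $2,574.30 = $11,784.60
Ending inventory: 199 @ $20.40 + 68 @ $23.95 = $5,688.20
Check: goods available $17,472.80 = COGS $11,784.60 + ending $5,688.20

COGS = $11,784.60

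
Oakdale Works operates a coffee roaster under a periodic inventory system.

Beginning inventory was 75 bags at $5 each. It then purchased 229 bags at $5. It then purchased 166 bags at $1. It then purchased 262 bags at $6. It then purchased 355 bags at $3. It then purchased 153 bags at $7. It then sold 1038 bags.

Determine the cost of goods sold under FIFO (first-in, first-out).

Sale 1 (1038) [FIFO — oldest first]: 75 @ $5 + 229 @ $5 + 166 @ $1 + 262 @ $6 + 306 @ $3 = $4,176
Ending inventory: 49 @ $3 + 153 @ $7 = $1,218

COGS = $4,176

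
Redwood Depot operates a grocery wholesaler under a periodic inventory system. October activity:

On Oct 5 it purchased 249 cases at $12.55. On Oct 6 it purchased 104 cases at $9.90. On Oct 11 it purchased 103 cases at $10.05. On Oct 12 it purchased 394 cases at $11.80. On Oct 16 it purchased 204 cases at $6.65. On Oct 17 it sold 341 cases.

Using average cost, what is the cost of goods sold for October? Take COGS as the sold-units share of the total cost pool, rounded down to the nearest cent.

Oct 17, sell 341: 341/1054 × $11,195.50 → $3,622.07
Ending inventory (cost pool remaining) = $7,573.43

COGS = $3,622.07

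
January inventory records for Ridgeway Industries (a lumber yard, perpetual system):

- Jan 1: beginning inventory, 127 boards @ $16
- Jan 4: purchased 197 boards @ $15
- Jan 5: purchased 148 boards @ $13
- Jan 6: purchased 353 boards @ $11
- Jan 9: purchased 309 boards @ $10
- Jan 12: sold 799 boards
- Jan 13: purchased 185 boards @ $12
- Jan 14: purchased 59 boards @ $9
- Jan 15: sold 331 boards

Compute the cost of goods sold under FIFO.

Jan 12, 799 sold [FIFO — oldest first]: 127 @ $16 + 197 @ $15 + 148 @ $13 + 327 @ $11 = $10,508
Jan 15, 331 sold [FIFO — oldest first]: 26 @ $11 + 305 @ $10 = $3,336
Total COGS = $10,508 + $3,336 = $13,844
Ending inventory: 4 @ $10 + 185 @ $12 + 59 @ $9 = $2,791

COGS = $13,844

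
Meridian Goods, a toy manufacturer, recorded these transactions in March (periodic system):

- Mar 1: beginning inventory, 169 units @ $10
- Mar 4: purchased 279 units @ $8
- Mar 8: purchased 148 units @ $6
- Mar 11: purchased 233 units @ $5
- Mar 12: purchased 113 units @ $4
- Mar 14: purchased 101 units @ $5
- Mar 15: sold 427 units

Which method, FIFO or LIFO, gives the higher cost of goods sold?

FIFO

FIFO COGS: 169 @ $10 + 258 @ $8 = $3,754
LIFO COGS: 101 @ $5 + 113 @ $4 + 213 @ $5 = $2,022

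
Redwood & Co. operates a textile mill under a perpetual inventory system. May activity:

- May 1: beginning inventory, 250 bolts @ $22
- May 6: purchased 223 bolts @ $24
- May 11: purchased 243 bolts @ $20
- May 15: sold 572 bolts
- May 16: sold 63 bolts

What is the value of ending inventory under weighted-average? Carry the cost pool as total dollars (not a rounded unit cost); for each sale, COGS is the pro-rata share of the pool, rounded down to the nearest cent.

After May 1: 250 on hand, pool $5,500.00 (≈ $22.0000 each)
After May 6: 473 on hand, pool $10,852.00 (≈ $22.9429 each)
After May 11: 716 on hand, pool $15,712.00 (≈ $21.9441 each)
May 15, sell 572: 572/716 × $15,712.00 → $12,552.04
May 16, sell 63: 63/144 × $3,159.96 → $1,382.48
Total COGS = $12,552.04 + $1,382.48 = $13,934.52
Ending inventory (cost pool remaining) = $1,777.48

Ending inventory = $1,777.48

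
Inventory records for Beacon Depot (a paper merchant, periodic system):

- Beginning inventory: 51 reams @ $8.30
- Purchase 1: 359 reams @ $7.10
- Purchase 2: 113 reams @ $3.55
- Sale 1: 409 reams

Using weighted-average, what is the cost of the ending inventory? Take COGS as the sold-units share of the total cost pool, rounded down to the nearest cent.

Sale 1, sell 409: 409/523 × $3,373.35 → $2,638.05
Ending inventory (cost pool remaining) = $735.30

Ending inventory = $735.30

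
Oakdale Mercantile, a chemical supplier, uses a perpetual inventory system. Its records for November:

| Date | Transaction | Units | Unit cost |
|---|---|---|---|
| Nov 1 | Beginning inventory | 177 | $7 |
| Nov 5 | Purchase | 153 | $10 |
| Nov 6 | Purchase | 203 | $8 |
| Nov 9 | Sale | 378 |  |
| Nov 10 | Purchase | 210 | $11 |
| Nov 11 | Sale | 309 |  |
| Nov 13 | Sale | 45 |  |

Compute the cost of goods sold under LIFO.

Nov 9, 378 sold [LIFO — newest first]: 203 @ $8 + 153 @ $10 + 22 @ $7 = $3,308
Nov 11, 309 sold [LIFO — newest first]: 210 @ $11 + 99 @ $7 = $3,003
Nov 13, 45 sold [LIFO — newest first]: 45 @ $7 = $315
Total COGS = $3,308 + $3,003 + $315 = $6,626
Ending inventory: 11 @ $7 = $77

COGS = $6,626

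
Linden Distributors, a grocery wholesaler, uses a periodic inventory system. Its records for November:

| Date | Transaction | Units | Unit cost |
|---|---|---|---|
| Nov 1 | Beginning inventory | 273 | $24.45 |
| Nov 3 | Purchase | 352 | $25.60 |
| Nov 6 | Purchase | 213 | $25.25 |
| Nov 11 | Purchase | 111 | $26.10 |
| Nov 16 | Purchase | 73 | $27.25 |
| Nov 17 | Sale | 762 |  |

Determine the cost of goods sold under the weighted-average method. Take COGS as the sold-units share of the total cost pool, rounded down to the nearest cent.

COGS = $19,348.72

Nov 17, sell 762: 762/1022 × $25,950.65 → $19,348.72
Ending inventory (cost pool remaining) = $6,601.93
Check: goods available $25,950.65 = COGS $19,348.72 + ending $6,601.93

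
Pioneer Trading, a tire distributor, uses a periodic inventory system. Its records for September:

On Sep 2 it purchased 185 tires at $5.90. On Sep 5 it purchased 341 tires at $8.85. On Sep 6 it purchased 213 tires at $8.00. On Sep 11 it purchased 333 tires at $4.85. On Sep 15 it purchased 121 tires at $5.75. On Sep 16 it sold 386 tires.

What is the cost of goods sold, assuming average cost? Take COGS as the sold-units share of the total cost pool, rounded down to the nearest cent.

COGS = $2,628.60

Sep 16, sell 386: 386/1193 × $8,124.15 → $2,628.60
Ending inventory (cost pool remaining) = $5,495.55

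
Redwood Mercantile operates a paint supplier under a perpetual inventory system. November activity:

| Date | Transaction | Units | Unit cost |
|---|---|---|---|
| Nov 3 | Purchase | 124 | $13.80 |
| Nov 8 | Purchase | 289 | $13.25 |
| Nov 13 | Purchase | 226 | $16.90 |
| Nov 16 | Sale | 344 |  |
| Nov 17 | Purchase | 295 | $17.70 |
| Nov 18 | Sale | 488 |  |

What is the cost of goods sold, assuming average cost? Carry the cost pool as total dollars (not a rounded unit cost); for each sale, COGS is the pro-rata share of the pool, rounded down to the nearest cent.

COGS = $12,931.61

After Nov 3: 124 on hand, pool $1,711.20 (≈ $13.8000 each)
After Nov 8: 413 on hand, pool $5,540.45 (≈ $13.4151 each)
After Nov 13: 639 on hand, pool $9,359.85 (≈ $14.6477 each)
Nov 16, sell 344: 344/639 × $9,359.85 → $5,038.79
After Nov 17: 590 on hand, pool $9,542.56 (≈ $16.1738 each)
Nov 18, sell 488: 488/590 × $9,542.56 → $7,892.82
Total COGS = $5,038.79 + $7,892.82 = $12,931.61
Ending inventory (cost pool remaining) = $1,649.74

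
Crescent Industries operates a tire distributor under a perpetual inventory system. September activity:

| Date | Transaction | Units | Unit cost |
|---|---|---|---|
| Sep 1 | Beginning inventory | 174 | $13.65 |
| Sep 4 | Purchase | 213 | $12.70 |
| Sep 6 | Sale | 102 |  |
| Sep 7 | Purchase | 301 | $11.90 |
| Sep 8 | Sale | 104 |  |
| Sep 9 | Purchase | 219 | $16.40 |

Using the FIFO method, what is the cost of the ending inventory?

Sep 6, 102 sold [FIFO — oldest first]: 102 @ $13.65 = $1,392.30
Sep 8, 104 sold [FIFO — oldest first]: 72 @ $13.65 + 32 @ $12.70 = $1,389.20
Total COGS = $1,392.30 + $1,389.20 = $2,781.50
Ending inventory: 181 @ $12.70 + 301 @ $11.90 + 219 @ $16.40 = $9,472.20
Check: goods available $12,253.70 = COGS $2,781.50 + ending $9,472.20

Ending inventory = $9,472.20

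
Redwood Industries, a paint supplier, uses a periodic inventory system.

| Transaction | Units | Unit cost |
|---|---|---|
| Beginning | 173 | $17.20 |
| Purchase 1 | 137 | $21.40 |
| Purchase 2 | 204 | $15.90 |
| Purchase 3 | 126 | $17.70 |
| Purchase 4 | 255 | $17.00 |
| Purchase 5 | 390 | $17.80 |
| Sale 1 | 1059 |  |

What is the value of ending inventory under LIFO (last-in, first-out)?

Sale 1 (1059) [LIFO — newest first]: 390 @ $17.80 + 255 @ $17.00 + 126 @ $17.70 + 204 @ $15.90 + 84 @ $21.40 = $18,548.40
Ending inventory: 173 @ $17.20 + 53 @ $21.40 = $4,109.80
Check: goods available $22,658.20 = COGS $18,548.40 + ending $4,109.80

Ending inventory = $4,109.80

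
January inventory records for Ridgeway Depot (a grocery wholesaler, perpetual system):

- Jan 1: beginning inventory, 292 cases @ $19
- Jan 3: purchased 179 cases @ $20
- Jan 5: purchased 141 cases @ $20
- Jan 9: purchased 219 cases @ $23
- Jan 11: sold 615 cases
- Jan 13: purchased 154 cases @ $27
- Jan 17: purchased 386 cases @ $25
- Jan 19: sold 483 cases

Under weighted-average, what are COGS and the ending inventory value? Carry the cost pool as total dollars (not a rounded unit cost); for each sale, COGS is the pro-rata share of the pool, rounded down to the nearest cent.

COGS = $24,212.51; ending inventory = $6,580.49

After Jan 1: 292 on hand, pool $5,548.00 (≈ $19.0000 each)
After Jan 3: 471 on hand, pool $9,128.00 (≈ $19.3800 each)
After Jan 5: 612 on hand, pool $11,948.00 (≈ $19.5229 each)
After Jan 9: 831 on hand, pool $16,985.00 (≈ $20.4392 each)
Jan 11, sell 615: 615/831 × $16,985.00 → $12,570.12
After Jan 13: 370 on hand, pool $8,572.88 (≈ $23.1699 each)
After Jan 17: 756 on hand, pool $18,222.88 (≈ $24.1043 each)
Jan 19, sell 483: 483/756 × $18,222.88 → $11,642.39
Total COGS = $12,570.12 + $11,642.39 = $24,212.51
Ending inventory (cost pool remaining) = $6,580.49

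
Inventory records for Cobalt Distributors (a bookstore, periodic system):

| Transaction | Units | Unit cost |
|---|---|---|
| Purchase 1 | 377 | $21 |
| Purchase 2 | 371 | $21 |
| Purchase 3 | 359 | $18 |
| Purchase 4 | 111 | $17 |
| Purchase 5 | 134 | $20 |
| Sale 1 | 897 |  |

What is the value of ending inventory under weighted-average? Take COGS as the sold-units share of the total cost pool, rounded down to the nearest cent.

Ending inventory = $8,998.03

Sale 1, sell 897: 897/1352 × $26,737.00 → $17,738.97
Ending inventory (cost pool remaining) = $8,998.03
Check: goods available $26,737.00 = COGS $17,738.97 + ending $8,998.03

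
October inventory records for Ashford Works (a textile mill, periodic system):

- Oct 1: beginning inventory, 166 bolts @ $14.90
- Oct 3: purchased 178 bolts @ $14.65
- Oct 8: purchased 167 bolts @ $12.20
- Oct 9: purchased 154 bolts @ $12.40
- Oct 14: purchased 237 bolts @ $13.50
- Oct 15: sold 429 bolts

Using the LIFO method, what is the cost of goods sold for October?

Oct 15, 429 sold [LIFO — newest first]: 237 @ $13.50 + 154 @ $12.40 + 38 @ $12.20 = $5,572.70
Ending inventory: 166 @ $14.90 + 178 @ $14.65 + 129 @ $12.20 = $6,654.90

COGS = $5,572.70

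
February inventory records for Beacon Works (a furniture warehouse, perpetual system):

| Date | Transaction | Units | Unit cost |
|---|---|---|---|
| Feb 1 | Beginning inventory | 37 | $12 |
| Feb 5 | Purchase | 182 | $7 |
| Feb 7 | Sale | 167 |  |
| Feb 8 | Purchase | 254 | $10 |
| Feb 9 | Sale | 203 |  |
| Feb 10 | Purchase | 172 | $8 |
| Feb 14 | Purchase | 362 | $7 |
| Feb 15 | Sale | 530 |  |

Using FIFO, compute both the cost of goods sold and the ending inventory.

Feb 7, 167 sold [FIFO — oldest first]: 37 @ $12 + 130 @ $7 = $1,354
Feb 9, 203 sold [FIFO — oldest first]: 52 @ $7 + 151 @ $10 = $1,874
Feb 15, 530 sold [FIFO — oldest first]: 103 @ $10 + 172 @ $8 + 255 @ $7 = $4,191
Total COGS = $1,354 + $1,874 + $4,191 = $7,419
Ending inventory: 107 @ $7 = $749
Check: goods available $8,168 = COGS $7,419 + ending $749

COGS = $7,419; ending inventory = $749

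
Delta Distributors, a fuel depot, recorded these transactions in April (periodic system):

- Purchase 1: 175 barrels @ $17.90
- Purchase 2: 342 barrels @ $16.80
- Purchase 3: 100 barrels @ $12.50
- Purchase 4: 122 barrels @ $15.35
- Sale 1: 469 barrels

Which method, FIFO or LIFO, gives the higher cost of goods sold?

FIFO COGS: 175 @ $17.90 + 294 @ $16.80 = $8,071.70
LIFO COGS: 122 @ $15.35 + 100 @ $12.50 + 247 @ $16.80 = $7,272.30

FIFO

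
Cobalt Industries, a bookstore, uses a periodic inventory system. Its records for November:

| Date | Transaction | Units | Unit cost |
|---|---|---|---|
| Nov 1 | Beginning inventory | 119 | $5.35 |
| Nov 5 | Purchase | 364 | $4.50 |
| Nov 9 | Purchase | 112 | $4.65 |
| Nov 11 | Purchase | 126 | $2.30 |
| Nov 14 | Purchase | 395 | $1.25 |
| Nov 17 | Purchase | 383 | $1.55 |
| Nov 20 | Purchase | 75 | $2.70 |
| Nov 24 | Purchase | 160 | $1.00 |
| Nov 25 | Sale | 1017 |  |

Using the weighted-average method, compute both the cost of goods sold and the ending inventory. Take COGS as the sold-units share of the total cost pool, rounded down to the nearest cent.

Nov 25, sell 1017: 1017/1734 × $4,535.15 → $2,659.88
Ending inventory (cost pool remaining) = $1,875.27
Check: goods available $4,535.15 = COGS $2,659.88 + ending $1,875.27

COGS = $2,659.88; ending inventory = $1,875.27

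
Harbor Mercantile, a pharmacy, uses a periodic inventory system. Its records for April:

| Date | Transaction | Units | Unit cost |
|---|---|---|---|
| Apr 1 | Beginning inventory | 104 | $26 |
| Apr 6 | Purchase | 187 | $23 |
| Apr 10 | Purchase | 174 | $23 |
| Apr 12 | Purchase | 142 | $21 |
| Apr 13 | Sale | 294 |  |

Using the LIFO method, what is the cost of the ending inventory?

Apr 13, 294 sold [LIFO — newest first]: 142 @ $21 + 152 @ $23 = $6,478
Ending inventory: 104 @ $26 + 187 @ $23 + 22 @ $23 = $7,511
Check: goods available $13,989 = COGS $6,478 + ending $7,511

Ending inventory = $7,511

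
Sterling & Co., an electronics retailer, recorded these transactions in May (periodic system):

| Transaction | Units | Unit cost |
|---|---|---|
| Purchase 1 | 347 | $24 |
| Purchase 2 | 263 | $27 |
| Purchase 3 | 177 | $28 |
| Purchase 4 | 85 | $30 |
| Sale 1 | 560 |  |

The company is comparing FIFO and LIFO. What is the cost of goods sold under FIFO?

FIFO COGS: 347 @ $24 + 213 @ $27 = $14,079
LIFO COGS: 85 @ $30 + 177 @ $28 + 263 @ $27 + 35 @ $24 = $15,447

COGS = $14,079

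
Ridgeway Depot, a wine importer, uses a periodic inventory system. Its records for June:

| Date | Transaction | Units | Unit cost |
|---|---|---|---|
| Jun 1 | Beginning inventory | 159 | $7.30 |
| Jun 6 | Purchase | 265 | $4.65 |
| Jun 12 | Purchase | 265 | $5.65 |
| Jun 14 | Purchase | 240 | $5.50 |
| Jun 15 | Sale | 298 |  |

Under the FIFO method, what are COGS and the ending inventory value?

COGS = $1,807.05; ending inventory = $3,403.15

Jun 15, 298 sold [FIFO — oldest first]: 159 @ $7.30 + 139 @ $4.65 = $1,807.05
Ending inventory: 126 @ $4.65 + 265 @ $5.65 + 240 @ $5.50 = $3,403.15
Check: goods available $5,210.20 = COGS $1,807.05 + ending $3,403.15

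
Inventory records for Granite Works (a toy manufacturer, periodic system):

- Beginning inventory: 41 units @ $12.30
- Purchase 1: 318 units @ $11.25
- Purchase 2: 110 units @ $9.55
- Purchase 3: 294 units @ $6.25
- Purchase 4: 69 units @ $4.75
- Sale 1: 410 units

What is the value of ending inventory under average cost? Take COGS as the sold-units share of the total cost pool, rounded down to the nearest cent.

Sale 1, sell 410: 410/832 × $7,297.55 → $3,596.14
Ending inventory (cost pool remaining) = $3,701.41
Check: goods available $7,297.55 = COGS $3,596.14 + ending $3,701.41

Ending inventory = $3,701.41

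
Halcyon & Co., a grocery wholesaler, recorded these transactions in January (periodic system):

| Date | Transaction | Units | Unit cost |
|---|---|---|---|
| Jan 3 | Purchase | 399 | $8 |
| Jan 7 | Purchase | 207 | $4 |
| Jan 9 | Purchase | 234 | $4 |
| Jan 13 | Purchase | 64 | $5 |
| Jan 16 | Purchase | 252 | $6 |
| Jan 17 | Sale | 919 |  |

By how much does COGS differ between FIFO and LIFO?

FIFO COGS: 399 @ $8 + 207 @ $4 + 234 @ $4 + 64 @ $5 + 15 @ $6 = $5,366
LIFO COGS: 252 @ $6 + 64 @ $5 + 234 @ $4 + 207 @ $4 + 162 @ $8 = $4,892
Difference = |$5,366 − $4,892| = $474

$474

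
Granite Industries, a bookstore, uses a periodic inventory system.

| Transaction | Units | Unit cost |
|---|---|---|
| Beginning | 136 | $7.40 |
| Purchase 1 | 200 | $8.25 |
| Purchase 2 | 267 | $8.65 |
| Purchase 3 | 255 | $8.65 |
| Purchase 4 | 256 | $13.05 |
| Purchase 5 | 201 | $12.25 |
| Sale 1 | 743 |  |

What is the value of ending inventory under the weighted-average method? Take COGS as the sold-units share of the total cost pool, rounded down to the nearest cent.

Sale 1, sell 743: 743/1315 × $12,974.75 → $7,330.98
Ending inventory (cost pool remaining) = $5,643.77

Ending inventory = $5,643.77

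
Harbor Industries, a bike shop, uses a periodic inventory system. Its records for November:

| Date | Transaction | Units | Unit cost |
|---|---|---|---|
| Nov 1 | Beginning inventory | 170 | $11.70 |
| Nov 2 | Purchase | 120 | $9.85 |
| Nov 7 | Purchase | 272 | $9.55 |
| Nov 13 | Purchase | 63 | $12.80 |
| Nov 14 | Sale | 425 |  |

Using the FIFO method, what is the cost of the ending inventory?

Ending inventory = $2,114.75

Nov 14, 425 sold [FIFO — oldest first]: 170 @ $11.70 + 120 @ $9.85 + 135 @ $9.55 = $4,460.25
Ending inventory: 137 @ $9.55 + 63 @ $12.80 = $2,114.75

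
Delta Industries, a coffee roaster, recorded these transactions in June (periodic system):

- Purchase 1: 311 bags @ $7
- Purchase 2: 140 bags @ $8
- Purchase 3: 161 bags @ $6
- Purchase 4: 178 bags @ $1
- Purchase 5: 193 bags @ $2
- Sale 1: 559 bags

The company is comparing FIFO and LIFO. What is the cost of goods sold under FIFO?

COGS = $3,945

FIFO COGS: 311 @ $7 + 140 @ $8 + 108 @ $6 = $3,945
LIFO COGS: 193 @ $2 + 178 @ $1 + 161 @ $6 + 27 @ $8 = $1,746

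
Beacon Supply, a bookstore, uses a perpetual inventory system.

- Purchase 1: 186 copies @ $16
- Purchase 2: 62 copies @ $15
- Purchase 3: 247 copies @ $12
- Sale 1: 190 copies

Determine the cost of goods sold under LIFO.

COGS = $2,280

Sale 1 (190) [LIFO — newest first]: 190 @ $12 = $2,280
Ending inventory: 186 @ $16 + 62 @ $15 + 57 @ $12 = $4,590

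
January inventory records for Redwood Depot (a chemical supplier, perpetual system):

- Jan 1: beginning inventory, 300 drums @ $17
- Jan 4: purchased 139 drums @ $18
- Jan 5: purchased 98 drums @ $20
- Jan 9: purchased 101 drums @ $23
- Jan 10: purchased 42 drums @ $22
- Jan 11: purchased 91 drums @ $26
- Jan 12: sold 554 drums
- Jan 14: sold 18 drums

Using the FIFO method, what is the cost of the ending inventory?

Jan 12, 554 sold [FIFO — oldest first]: 300 @ $17 + 139 @ $18 + 98 @ $20 + 17 @ $23 = $9,953
Jan 14, 18 sold [FIFO — oldest first]: 18 @ $23 = $414
Total COGS = $9,953 + $414 = $10,367
Ending inventory: 66 @ $23 + 42 @ $22 + 91 @ $26 = $4,808
Check: goods available $15,175 = COGS $10,367 + ending $4,808

Ending inventory = $4,808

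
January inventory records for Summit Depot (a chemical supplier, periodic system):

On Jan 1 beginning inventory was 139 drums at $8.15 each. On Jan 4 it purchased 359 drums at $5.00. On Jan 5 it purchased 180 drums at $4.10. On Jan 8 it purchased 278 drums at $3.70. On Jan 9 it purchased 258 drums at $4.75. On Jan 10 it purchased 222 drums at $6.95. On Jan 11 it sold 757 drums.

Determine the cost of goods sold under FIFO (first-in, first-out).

Jan 11, 757 sold [FIFO — oldest first]: 139 @ $8.15 + 359 @ $5.00 + 180 @ $4.10 + 79 @ $3.70 = $3,958.15
Ending inventory: 199 @ $3.70 + 258 @ $4.75 + 222 @ $6.95 = $3,504.70
Check: goods available $7,462.85 = COGS $3,958.15 + ending $3,504.70

COGS = $3,958.15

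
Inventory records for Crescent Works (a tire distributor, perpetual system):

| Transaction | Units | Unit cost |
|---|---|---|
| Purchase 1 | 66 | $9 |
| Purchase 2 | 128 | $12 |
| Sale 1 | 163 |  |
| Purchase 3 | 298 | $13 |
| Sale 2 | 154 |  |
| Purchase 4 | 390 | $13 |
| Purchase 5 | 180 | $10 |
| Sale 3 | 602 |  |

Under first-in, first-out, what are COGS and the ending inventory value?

Sale 1 (163) [FIFO — oldest first]: 66 @ $9 + 97 @ $12 = $1,758
Sale 2 (154) [FIFO — oldest first]: 31 @ $12 + 123 @ $13 = $1,971
Sale 3 (602) [FIFO — oldest first]: 175 @ $13 + 390 @ $13 + 37 @ $10 = $7,715
Total COGS = $1,758 + $1,971 + $7,715 = $11,444
Ending inventory: 143 @ $10 = $1,430

COGS = $11,444; ending inventory = $1,430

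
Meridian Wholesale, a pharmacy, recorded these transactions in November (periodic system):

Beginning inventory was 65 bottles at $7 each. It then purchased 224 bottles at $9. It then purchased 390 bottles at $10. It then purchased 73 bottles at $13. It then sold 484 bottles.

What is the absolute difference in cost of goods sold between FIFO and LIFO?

$617

FIFO COGS: 65 @ $7 + 224 @ $9 + 195 @ $10 = $4,421
LIFO COGS: 73 @ $13 + 390 @ $10 + 21 @ $9 = $5,038
Difference = |$4,421 − $5,038| = $617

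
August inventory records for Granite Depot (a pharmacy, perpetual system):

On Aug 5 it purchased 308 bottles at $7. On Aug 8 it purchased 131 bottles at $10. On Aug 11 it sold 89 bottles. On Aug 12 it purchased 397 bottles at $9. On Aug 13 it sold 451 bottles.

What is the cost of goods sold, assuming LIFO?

Aug 11, 89 sold [LIFO — newest first]: 89 @ $10 = $890
Aug 13, 451 sold [LIFO — newest first]: 397 @ $9 + 42 @ $10 + 12 @ $7 = $4,077
Total COGS = $890 + $4,077 = $4,967
Ending inventory: 296 @ $7 = $2,072

COGS = $4,967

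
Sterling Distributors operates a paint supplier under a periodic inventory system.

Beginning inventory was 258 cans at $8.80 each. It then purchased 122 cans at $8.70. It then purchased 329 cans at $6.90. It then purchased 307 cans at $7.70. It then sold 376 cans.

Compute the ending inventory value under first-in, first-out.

Ending inventory = $4,668.80

Sale 1 (376) [FIFO — oldest first]: 258 @ $8.80 + 118 @ $8.70 = $3,297.00
Ending inventory: 4 @ $8.70 + 329 @ $6.90 + 307 @ $7.70 = $4,668.80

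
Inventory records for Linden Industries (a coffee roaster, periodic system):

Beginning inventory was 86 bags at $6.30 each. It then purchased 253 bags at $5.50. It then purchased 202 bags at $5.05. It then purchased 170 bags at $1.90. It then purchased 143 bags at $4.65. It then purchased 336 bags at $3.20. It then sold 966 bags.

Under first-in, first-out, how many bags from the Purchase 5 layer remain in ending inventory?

Sale 1 (966) [FIFO — oldest first]: 86 @ $6.30 + 253 @ $5.50 + 202 @ $5.05 + 170 @ $1.90 + 143 @ $4.65 + 112 @ $3.20 = $4,299.75
Ending inventory: 224 @ $3.20 = $716.80

224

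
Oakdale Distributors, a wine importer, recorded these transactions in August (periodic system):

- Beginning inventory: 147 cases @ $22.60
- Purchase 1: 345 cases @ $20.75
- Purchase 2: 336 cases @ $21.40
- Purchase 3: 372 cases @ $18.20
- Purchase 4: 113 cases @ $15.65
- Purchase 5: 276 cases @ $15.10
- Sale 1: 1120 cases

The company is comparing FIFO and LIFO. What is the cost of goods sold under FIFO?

FIFO COGS: 147 @ $22.60 + 345 @ $20.75 + 336 @ $21.40 + 292 @ $18.20 = $22,985.75
LIFO COGS: 276 @ $15.10 + 113 @ $15.65 + 372 @ $18.20 + 336 @ $21.40 + 23 @ $20.75 = $20,374.10

COGS = $22,985.75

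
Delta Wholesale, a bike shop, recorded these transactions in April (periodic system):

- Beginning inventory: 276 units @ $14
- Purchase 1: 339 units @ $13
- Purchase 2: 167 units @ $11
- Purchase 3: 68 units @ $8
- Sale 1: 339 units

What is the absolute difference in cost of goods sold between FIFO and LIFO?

$950

FIFO COGS: 276 @ $14 + 63 @ $13 = $4,683
LIFO COGS: 68 @ $8 + 167 @ $11 + 104 @ $13 = $3,733
Difference = |$4,683 − $3,733| = $950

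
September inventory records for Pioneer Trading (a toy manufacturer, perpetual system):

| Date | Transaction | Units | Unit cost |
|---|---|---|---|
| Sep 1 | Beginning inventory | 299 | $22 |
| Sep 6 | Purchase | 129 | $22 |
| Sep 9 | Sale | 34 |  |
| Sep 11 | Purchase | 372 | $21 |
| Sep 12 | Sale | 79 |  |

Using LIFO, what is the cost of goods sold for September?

Sep 9, 34 sold [LIFO — newest first]: 34 @ $22 = $748
Sep 12, 79 sold [LIFO — newest first]: 79 @ $21 = $1,659
Total COGS = $748 + $1,659 = $2,407
Ending inventory: 299 @ $22 + 95 @ $22 + 293 @ $21 = $14,821

COGS = $2,407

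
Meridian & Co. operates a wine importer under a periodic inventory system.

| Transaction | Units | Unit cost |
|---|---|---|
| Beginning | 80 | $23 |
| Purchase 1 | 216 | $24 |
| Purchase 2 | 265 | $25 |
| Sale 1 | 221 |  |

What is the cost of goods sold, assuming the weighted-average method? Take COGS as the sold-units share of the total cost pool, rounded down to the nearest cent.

COGS = $5,376.87

Sale 1, sell 221: 221/561 × $13,649.00 → $5,376.87
Ending inventory (cost pool remaining) = $8,272.13
Check: goods available $13,649.00 = COGS $5,376.87 + ending $8,272.13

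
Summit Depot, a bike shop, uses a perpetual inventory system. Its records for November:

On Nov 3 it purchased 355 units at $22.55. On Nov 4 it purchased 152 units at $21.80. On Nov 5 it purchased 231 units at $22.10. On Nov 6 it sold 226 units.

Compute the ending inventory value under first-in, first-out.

Ending inventory = $11,327.65

Nov 6, 226 sold [FIFO — oldest first]: 226 @ $22.55 = $5,096.30
Ending inventory: 129 @ $22.55 + 152 @ $21.80 + 231 @ $22.10 = $11,327.65
Check: goods available $16,423.95 = COGS $5,096.30 + ending $11,327.65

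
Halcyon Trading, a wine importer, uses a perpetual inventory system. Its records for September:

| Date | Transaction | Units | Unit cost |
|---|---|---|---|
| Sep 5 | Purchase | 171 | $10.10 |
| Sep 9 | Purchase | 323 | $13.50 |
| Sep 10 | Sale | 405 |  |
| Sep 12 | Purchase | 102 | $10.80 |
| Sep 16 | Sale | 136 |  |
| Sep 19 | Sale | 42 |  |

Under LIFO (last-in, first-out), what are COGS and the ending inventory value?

Sep 10, 405 sold [LIFO — newest first]: 323 @ $13.50 + 82 @ $10.10 = $5,188.70
Sep 16, 136 sold [LIFO — newest first]: 102 @ $10.80 + 34 @ $10.10 = $1,445.00
Sep 19, 42 sold [LIFO — newest first]: 42 @ $10.10 = $424.20
Total COGS = $5,188.70 + $1,445.00 + $424.20 = $7,057.90
Ending inventory: 13 @ $10.10 = $131.30

COGS = $7,057.90; ending inventory = $131.30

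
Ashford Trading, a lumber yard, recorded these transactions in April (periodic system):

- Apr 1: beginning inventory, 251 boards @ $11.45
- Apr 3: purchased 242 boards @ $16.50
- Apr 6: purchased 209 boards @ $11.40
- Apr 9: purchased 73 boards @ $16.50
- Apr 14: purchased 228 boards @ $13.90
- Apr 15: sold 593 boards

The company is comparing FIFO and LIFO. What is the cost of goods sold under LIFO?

COGS = $8,125.80

FIFO COGS: 251 @ $11.45 + 242 @ $16.50 + 100 @ $11.40 = $8,006.95
LIFO COGS: 228 @ $13.90 + 73 @ $16.50 + 209 @ $11.40 + 83 @ $16.50 = $8,125.80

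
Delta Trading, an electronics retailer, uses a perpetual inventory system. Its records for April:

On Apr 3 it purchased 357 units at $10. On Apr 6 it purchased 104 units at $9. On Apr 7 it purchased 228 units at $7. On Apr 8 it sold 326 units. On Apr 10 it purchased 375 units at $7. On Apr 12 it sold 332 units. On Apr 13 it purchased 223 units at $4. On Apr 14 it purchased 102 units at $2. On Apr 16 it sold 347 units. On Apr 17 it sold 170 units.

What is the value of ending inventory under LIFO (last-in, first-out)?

Ending inventory = $2,140

Apr 8, 326 sold [LIFO — newest first]: 228 @ $7 + 98 @ $9 = $2,478
Apr 12, 332 sold [LIFO — newest first]: 332 @ $7 = $2,324
Apr 16, 347 sold [LIFO — newest first]: 102 @ $2 + 223 @ $4 + 22 @ $7 = $1,250
Apr 17, 170 sold [LIFO — newest first]: 21 @ $7 + 6 @ $9 + 143 @ $10 = $1,631
Total COGS = $2,478 + $2,324 + $1,250 + $1,631 = $7,683
Ending inventory: 214 @ $10 = $2,140
Check: goods available $9,823 = COGS $7,683 + ending $2,140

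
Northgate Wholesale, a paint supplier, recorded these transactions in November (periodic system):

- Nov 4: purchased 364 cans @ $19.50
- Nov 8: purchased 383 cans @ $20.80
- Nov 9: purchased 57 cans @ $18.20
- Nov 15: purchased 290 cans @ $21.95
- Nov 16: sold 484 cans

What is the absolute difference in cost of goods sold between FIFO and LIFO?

$658.50

FIFO COGS: 364 @ $19.50 + 120 @ $20.80 = $9,594.00
LIFO COGS: 290 @ $21.95 + 57 @ $18.20 + 137 @ $20.80 = $10,252.50
Difference = |$9,594.00 − $10,252.50| = $658.50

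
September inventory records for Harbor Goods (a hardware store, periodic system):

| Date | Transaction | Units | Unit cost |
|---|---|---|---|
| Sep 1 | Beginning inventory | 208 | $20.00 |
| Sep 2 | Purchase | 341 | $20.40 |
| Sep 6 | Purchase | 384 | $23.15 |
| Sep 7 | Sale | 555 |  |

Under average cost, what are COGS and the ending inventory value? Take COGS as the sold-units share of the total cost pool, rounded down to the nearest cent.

Sep 7, sell 555: 555/933 × $20,006.00 → $11,900.67
Ending inventory (cost pool remaining) = $8,105.33

COGS = $11,900.67; ending inventory = $8,105.33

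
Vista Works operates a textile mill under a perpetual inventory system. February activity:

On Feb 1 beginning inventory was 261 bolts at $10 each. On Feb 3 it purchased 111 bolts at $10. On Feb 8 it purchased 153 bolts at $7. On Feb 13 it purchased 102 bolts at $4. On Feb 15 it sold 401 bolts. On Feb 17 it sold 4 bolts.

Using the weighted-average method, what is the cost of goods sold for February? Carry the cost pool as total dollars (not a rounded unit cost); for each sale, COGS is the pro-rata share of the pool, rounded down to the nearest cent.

After Feb 1: 261 on hand, pool $2,610.00 (≈ $10.0000 each)
After Feb 3: 372 on hand, pool $3,720.00 (≈ $10.0000 each)
After Feb 8: 525 on hand, pool $4,791.00 (≈ $9.1257 each)
After Feb 13: 627 on hand, pool $5,199.00 (≈ $8.2919 each)
Feb 15, sell 401: 401/627 × $5,199.00 → $3,325.03
Feb 17, sell 4: 4/226 × $1,873.97 → $33.16
Total COGS = $3,325.03 + $33.16 = $3,358.19
Ending inventory (cost pool remaining) = $1,840.81
Check: goods available $5,199.00 = COGS $3,358.19 + ending $1,840.81

COGS = $3,358.19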